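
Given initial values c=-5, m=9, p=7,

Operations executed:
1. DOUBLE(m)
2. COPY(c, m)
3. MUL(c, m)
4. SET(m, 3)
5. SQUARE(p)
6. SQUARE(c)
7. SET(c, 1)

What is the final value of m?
m = 3

Tracing execution:
Step 1: DOUBLE(m) → m = 18
Step 2: COPY(c, m) → m = 18
Step 3: MUL(c, m) → m = 18
Step 4: SET(m, 3) → m = 3
Step 5: SQUARE(p) → m = 3
Step 6: SQUARE(c) → m = 3
Step 7: SET(c, 1) → m = 3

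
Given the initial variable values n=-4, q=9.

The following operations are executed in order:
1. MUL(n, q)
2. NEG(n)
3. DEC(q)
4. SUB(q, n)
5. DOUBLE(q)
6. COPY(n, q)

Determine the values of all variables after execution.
{n: -56, q: -56}

Step-by-step execution:
Initial: n=-4, q=9
After step 1 (MUL(n, q)): n=-36, q=9
After step 2 (NEG(n)): n=36, q=9
After step 3 (DEC(q)): n=36, q=8
After step 4 (SUB(q, n)): n=36, q=-28
After step 5 (DOUBLE(q)): n=36, q=-56
After step 6 (COPY(n, q)): n=-56, q=-56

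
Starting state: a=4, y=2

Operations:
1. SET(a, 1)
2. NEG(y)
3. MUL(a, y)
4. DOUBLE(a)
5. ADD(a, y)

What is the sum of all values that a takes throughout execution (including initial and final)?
-6

Values of a at each step:
Initial: a = 4
After step 1: a = 1
After step 2: a = 1
After step 3: a = -2
After step 4: a = -4
After step 5: a = -6
Sum = 4 + 1 + 1 + -2 + -4 + -6 = -6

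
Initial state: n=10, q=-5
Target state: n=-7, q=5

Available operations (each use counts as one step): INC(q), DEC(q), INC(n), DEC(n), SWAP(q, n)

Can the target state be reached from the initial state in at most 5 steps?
No

The target state cannot be reached within 5 steps.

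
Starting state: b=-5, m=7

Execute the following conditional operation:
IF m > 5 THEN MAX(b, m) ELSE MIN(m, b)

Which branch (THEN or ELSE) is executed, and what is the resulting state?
Branch: THEN, Final state: b=7, m=7

Evaluating condition: m > 5
m = 7
Condition is True, so THEN branch executes
After MAX(b, m): b=7, m=7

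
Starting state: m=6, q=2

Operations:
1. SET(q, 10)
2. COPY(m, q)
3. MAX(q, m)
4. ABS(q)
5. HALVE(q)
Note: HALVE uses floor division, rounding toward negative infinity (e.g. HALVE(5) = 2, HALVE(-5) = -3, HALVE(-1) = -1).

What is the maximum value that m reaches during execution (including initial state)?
10

Values of m at each step:
Initial: m = 6
After step 1: m = 6
After step 2: m = 10 ← maximum
After step 3: m = 10
After step 4: m = 10
After step 5: m = 10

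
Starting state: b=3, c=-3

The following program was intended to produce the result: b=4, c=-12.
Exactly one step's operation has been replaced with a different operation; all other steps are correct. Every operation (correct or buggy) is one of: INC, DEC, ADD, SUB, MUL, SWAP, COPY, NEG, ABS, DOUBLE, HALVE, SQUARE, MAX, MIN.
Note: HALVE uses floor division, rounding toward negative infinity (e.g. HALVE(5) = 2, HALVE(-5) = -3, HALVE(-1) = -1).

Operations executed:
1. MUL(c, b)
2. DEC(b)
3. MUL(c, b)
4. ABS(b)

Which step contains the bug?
Step 1

Trace with buggy code:
Initial: b=3, c=-3
After step 1: b=3, c=-9
After step 2: b=2, c=-9
After step 3: b=2, c=-18
After step 4: b=2, c=-18
Actual final b=2, c=-18 ≠ expected b=4, c=-12.
Step 1 is the only position where a single-operation replacement can produce the expected result.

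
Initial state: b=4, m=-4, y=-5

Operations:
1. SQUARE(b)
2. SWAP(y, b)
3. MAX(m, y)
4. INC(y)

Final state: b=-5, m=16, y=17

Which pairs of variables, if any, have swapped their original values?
None

Comparing initial and final values:
y: -5 → 17
m: -4 → 16
b: 4 → -5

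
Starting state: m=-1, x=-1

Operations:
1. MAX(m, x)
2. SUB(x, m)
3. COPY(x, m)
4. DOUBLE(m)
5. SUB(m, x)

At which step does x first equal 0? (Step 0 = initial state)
Step 2

Tracing x:
Initial: x = -1
After step 1: x = -1
After step 2: x = 0 ← first occurrence
After step 3: x = -1
After step 4: x = -1
After step 5: x = -1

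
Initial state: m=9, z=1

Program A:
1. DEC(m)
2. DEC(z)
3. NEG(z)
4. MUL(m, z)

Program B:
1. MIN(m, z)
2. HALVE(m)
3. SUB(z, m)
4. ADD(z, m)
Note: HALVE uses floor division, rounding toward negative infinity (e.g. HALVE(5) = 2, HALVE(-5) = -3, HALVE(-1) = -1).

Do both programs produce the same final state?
No

Program A final state: m=0, z=0
Program B final state: m=0, z=1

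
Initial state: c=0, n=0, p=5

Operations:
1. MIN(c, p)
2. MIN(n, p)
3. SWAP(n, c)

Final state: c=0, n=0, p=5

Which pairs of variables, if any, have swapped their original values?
None

Comparing initial and final values:
n: 0 → 0
p: 5 → 5
c: 0 → 0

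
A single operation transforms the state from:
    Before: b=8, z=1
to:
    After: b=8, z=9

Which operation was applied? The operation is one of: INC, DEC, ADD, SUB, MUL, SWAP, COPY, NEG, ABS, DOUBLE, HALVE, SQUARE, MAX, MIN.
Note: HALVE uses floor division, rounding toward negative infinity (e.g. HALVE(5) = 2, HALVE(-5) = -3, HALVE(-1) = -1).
ADD(z, b)

Analyzing the change:
Before: b=8, z=1
After: b=8, z=9
Variable z changed from 1 to 9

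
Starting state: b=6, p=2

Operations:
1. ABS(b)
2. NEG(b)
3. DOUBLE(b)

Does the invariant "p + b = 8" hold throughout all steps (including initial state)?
No, violated after step 2

The invariant is violated after step 2.

State at each step:
Initial: b=6, p=2
After step 1: b=6, p=2
After step 2: b=-6, p=2
After step 3: b=-12, p=2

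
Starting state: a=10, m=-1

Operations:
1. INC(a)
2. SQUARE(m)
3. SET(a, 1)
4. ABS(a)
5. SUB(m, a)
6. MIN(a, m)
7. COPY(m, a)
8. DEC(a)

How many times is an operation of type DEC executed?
1

Counting DEC operations:
Step 8: DEC(a) ← DEC
Total: 1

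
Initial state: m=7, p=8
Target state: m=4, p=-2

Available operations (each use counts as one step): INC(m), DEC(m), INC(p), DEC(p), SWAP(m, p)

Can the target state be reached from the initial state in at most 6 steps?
No

The target state cannot be reached within 6 steps.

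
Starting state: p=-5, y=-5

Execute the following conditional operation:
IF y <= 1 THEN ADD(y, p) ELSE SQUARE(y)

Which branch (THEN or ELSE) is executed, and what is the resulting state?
Branch: THEN, Final state: p=-5, y=-10

Evaluating condition: y <= 1
y = -5
Condition is True, so THEN branch executes
After ADD(y, p): p=-5, y=-10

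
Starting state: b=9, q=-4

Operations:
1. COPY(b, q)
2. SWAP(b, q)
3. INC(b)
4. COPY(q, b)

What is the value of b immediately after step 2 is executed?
b = -4

Tracing b through execution:
Initial: b = 9
After step 1 (COPY(b, q)): b = -4
After step 2 (SWAP(b, q)): b = -4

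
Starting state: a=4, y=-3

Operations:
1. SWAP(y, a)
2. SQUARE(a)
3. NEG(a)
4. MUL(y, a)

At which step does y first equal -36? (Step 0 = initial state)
Step 4

Tracing y:
Initial: y = -3
After step 1: y = 4
After step 2: y = 4
After step 3: y = 4
After step 4: y = -36 ← first occurrence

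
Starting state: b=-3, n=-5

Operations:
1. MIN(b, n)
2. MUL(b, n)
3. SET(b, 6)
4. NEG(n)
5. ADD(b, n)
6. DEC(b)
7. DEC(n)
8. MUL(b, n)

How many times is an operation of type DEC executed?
2

Counting DEC operations:
Step 6: DEC(b) ← DEC
Step 7: DEC(n) ← DEC
Total: 2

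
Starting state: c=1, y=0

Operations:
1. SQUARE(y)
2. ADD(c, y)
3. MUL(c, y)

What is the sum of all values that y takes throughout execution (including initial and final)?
0

Values of y at each step:
Initial: y = 0
After step 1: y = 0
After step 2: y = 0
After step 3: y = 0
Sum = 0 + 0 + 0 + 0 = 0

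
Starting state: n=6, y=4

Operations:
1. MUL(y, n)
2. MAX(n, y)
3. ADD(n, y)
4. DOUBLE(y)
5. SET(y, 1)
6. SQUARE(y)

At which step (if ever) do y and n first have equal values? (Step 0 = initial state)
Step 2

y and n first become equal after step 2.

Comparing values at each step:
Initial: y=4, n=6
After step 1: y=24, n=6
After step 2: y=24, n=24 ← equal!
After step 3: y=24, n=48
After step 4: y=48, n=48 ← equal!
After step 5: y=1, n=48
After step 6: y=1, n=48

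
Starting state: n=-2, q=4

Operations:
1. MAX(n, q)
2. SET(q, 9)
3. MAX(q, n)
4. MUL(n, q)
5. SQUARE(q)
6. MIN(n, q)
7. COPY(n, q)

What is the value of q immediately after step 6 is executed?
q = 81

Tracing q through execution:
Initial: q = 4
After step 1 (MAX(n, q)): q = 4
After step 2 (SET(q, 9)): q = 9
After step 3 (MAX(q, n)): q = 9
After step 4 (MUL(n, q)): q = 9
After step 5 (SQUARE(q)): q = 81
After step 6 (MIN(n, q)): q = 81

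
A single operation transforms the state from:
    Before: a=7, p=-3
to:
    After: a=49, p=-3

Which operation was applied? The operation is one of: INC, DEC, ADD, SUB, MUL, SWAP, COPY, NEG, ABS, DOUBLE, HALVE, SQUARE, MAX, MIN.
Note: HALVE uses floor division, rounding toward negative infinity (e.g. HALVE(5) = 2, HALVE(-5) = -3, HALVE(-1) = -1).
SQUARE(a)

Analyzing the change:
Before: a=7, p=-3
After: a=49, p=-3
Variable a changed from 7 to 49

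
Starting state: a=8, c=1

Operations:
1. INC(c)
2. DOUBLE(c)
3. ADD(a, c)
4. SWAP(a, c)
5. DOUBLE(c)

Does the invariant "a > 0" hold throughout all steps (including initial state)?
Yes

The invariant holds at every step.

State at each step:
Initial: a=8, c=1
After step 1: a=8, c=2
After step 2: a=8, c=4
After step 3: a=12, c=4
After step 4: a=4, c=12
After step 5: a=4, c=24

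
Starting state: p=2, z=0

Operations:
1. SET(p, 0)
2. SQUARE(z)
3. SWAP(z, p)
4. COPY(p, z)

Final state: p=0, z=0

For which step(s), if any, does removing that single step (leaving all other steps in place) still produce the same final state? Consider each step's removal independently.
Step(s) 2, 3, 4

Testing removal of each single step:
Without step 1: final = p=2, z=2 (different)
Without step 2: final = p=0, z=0 (same)
Without step 3: final = p=0, z=0 (same)
Without step 4: final = p=0, z=0 (same)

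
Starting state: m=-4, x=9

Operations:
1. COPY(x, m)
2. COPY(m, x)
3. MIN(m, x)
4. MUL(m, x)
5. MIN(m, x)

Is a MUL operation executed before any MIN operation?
No

First MUL: step 4
First MIN: step 3
Since 4 > 3, MIN comes first.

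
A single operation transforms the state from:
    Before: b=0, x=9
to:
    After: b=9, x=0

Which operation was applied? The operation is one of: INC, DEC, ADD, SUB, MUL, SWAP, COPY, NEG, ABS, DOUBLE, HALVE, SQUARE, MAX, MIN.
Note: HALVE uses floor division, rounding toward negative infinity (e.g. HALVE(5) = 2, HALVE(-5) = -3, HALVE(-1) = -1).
SWAP(x, b)

Analyzing the change:
Before: b=0, x=9
After: b=9, x=0
Variable x changed from 9 to 0
Variable b changed from 0 to 9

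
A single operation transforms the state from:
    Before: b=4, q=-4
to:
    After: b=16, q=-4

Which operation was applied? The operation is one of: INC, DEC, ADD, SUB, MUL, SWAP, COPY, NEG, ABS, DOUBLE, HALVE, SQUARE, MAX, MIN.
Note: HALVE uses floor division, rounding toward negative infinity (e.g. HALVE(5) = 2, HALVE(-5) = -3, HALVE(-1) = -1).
SQUARE(b)

Analyzing the change:
Before: b=4, q=-4
After: b=16, q=-4
Variable b changed from 4 to 16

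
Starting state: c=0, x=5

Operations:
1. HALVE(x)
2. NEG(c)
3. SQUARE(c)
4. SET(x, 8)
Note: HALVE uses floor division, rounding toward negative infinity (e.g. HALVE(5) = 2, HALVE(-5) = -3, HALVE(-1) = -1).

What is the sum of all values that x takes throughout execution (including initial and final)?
19

Values of x at each step:
Initial: x = 5
After step 1: x = 2
After step 2: x = 2
After step 3: x = 2
After step 4: x = 8
Sum = 5 + 2 + 2 + 2 + 8 = 19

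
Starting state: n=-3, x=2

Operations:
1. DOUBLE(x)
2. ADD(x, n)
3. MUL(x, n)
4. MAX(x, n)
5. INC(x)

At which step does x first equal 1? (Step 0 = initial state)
Step 2

Tracing x:
Initial: x = 2
After step 1: x = 4
After step 2: x = 1 ← first occurrence
After step 3: x = -3
After step 4: x = -3
After step 5: x = -2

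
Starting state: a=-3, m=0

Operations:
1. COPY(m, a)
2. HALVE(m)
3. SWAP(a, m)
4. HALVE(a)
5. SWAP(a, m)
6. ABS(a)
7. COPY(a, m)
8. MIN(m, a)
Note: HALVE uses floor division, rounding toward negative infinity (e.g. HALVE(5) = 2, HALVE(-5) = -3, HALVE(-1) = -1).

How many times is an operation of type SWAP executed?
2

Counting SWAP operations:
Step 3: SWAP(a, m) ← SWAP
Step 5: SWAP(a, m) ← SWAP
Total: 2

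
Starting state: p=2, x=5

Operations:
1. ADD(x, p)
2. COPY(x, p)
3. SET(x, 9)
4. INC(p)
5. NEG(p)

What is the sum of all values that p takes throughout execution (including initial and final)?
8

Values of p at each step:
Initial: p = 2
After step 1: p = 2
After step 2: p = 2
After step 3: p = 2
After step 4: p = 3
After step 5: p = -3
Sum = 2 + 2 + 2 + 2 + 3 + -3 = 8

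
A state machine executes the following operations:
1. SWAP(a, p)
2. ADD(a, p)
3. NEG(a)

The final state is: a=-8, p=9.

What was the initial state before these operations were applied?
a=9, p=-1

Working backwards:
Final state: a=-8, p=9
Before step 3 (NEG(a)): a=8, p=9
Before step 2 (ADD(a, p)): a=-1, p=9
Before step 1 (SWAP(a, p)): a=9, p=-1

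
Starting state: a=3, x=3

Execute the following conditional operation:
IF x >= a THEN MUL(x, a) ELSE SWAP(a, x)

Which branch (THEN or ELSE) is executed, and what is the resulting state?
Branch: THEN, Final state: a=3, x=9

Evaluating condition: x >= a
x = 3, a = 3
Condition is True, so THEN branch executes
After MUL(x, a): a=3, x=9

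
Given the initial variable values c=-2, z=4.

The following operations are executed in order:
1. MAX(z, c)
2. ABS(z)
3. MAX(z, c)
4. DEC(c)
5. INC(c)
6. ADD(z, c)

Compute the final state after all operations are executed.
{c: -2, z: 2}

Step-by-step execution:
Initial: c=-2, z=4
After step 1 (MAX(z, c)): c=-2, z=4
After step 2 (ABS(z)): c=-2, z=4
After step 3 (MAX(z, c)): c=-2, z=4
After step 4 (DEC(c)): c=-3, z=4
After step 5 (INC(c)): c=-2, z=4
After step 6 (ADD(z, c)): c=-2, z=2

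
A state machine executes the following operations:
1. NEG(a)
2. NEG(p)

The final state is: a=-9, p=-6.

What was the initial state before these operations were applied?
a=9, p=6

Working backwards:
Final state: a=-9, p=-6
Before step 2 (NEG(p)): a=-9, p=6
Before step 1 (NEG(a)): a=9, p=6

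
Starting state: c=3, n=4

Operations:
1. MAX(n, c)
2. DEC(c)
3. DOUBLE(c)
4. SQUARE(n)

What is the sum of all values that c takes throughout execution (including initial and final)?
16

Values of c at each step:
Initial: c = 3
After step 1: c = 3
After step 2: c = 2
After step 3: c = 4
After step 4: c = 4
Sum = 3 + 3 + 2 + 4 + 4 = 16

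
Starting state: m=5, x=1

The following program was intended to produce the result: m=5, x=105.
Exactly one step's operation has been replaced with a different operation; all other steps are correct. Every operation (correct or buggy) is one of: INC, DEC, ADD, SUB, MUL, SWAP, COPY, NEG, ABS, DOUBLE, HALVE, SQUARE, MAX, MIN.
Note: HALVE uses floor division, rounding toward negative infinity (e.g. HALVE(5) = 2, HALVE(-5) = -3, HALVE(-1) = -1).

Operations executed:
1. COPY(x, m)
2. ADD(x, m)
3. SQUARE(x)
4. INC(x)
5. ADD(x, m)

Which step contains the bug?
Step 4

Trace with buggy code:
Initial: m=5, x=1
After step 1: m=5, x=5
After step 2: m=5, x=10
After step 3: m=5, x=100
After step 4: m=5, x=101
After step 5: m=5, x=106
Actual final m=5, x=106 ≠ expected m=5, x=105.
Step 4 is the only position where a single-operation replacement can produce the expected result.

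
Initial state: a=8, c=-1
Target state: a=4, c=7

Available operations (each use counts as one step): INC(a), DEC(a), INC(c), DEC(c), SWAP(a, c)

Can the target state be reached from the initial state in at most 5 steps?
No

The target state cannot be reached within 5 steps.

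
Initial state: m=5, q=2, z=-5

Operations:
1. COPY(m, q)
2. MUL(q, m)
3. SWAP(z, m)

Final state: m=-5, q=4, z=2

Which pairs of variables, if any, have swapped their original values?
None

Comparing initial and final values:
m: 5 → -5
q: 2 → 4
z: -5 → 2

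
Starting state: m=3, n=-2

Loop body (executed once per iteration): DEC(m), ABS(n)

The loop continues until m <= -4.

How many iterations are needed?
7

Tracing iterations:
Initial: m=3, n=-2
After iteration 1: m=2, n=2
After iteration 2: m=1, n=2
After iteration 3: m=0, n=2
After iteration 4: m=-1, n=2
After iteration 5: m=-2, n=2
After iteration 6: m=-3, n=2
After iteration 7: m=-4, n=2
m <= -4 now holds, so the loop exits after 7 iterations.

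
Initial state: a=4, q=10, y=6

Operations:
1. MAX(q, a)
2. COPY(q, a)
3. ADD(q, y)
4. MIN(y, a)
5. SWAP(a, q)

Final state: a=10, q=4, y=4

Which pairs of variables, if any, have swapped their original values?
(a, q)

Comparing initial and final values:
y: 6 → 4
a: 4 → 10
q: 10 → 4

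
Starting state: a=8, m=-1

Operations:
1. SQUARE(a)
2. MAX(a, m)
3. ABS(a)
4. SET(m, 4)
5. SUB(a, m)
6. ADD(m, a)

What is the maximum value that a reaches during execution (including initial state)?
64

Values of a at each step:
Initial: a = 8
After step 1: a = 64 ← maximum
After step 2: a = 64
After step 3: a = 64
After step 4: a = 64
After step 5: a = 60
After step 6: a = 60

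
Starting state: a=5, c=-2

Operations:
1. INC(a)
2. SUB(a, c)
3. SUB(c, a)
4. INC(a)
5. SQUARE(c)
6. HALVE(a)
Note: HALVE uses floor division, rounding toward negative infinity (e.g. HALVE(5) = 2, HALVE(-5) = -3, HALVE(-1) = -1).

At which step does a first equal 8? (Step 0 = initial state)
Step 2

Tracing a:
Initial: a = 5
After step 1: a = 6
After step 2: a = 8 ← first occurrence
After step 3: a = 8
After step 4: a = 9
After step 5: a = 9
After step 6: a = 4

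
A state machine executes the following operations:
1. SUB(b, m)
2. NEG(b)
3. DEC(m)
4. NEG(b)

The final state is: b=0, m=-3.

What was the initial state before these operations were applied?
b=-2, m=-2

Working backwards:
Final state: b=0, m=-3
Before step 4 (NEG(b)): b=0, m=-3
Before step 3 (DEC(m)): b=0, m=-2
Before step 2 (NEG(b)): b=0, m=-2
Before step 1 (SUB(b, m)): b=-2, m=-2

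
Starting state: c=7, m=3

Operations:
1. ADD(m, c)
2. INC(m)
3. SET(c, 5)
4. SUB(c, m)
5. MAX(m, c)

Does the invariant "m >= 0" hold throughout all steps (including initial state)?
Yes

The invariant holds at every step.

State at each step:
Initial: c=7, m=3
After step 1: c=7, m=10
After step 2: c=7, m=11
After step 3: c=5, m=11
After step 4: c=-6, m=11
After step 5: c=-6, m=11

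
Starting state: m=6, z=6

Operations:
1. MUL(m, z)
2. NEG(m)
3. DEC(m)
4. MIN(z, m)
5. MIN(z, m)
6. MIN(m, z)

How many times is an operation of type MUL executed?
1

Counting MUL operations:
Step 1: MUL(m, z) ← MUL
Total: 1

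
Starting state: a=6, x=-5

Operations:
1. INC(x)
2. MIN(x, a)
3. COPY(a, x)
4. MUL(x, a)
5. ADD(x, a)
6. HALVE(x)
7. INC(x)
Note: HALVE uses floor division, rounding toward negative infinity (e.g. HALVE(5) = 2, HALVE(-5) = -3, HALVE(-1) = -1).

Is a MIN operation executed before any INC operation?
No

First MIN: step 2
First INC: step 1
Since 2 > 1, INC comes first.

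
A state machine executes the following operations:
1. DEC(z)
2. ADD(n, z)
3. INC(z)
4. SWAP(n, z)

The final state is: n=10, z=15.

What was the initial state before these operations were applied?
n=6, z=10

Working backwards:
Final state: n=10, z=15
Before step 4 (SWAP(n, z)): n=15, z=10
Before step 3 (INC(z)): n=15, z=9
Before step 2 (ADD(n, z)): n=6, z=9
Before step 1 (DEC(z)): n=6, z=10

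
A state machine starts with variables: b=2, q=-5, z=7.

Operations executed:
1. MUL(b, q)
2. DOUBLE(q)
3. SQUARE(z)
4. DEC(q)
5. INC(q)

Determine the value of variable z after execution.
z = 49

Tracing execution:
Step 1: MUL(b, q) → z = 7
Step 2: DOUBLE(q) → z = 7
Step 3: SQUARE(z) → z = 49
Step 4: DEC(q) → z = 49
Step 5: INC(q) → z = 49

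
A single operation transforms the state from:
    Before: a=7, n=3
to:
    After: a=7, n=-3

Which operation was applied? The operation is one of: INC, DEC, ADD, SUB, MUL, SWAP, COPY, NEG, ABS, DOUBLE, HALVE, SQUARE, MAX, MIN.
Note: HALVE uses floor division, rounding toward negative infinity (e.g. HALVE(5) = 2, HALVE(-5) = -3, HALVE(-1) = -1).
NEG(n)

Analyzing the change:
Before: a=7, n=3
After: a=7, n=-3
Variable n changed from 3 to -3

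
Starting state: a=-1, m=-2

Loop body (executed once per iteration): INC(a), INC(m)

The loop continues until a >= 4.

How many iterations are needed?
5

Tracing iterations:
Initial: a=-1, m=-2
After iteration 1: a=0, m=-1
After iteration 2: a=1, m=0
After iteration 3: a=2, m=1
After iteration 4: a=3, m=2
After iteration 5: a=4, m=3
a >= 4 now holds, so the loop exits after 5 iterations.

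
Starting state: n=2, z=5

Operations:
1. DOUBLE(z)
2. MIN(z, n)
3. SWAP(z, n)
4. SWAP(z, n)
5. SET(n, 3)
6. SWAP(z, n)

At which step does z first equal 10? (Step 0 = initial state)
Step 1

Tracing z:
Initial: z = 5
After step 1: z = 10 ← first occurrence
After step 2: z = 2
After step 3: z = 2
After step 4: z = 2
After step 5: z = 2
After step 6: z = 3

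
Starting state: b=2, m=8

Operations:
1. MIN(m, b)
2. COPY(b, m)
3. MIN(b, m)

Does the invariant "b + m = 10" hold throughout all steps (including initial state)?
No, violated after step 1

The invariant is violated after step 1.

State at each step:
Initial: b=2, m=8
After step 1: b=2, m=2
After step 2: b=2, m=2
After step 3: b=2, m=2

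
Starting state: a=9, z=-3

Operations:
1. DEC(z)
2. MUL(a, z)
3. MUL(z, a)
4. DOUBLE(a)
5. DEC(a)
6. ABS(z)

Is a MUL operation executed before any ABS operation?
Yes

First MUL: step 2
First ABS: step 6
Since 2 < 6, MUL comes first.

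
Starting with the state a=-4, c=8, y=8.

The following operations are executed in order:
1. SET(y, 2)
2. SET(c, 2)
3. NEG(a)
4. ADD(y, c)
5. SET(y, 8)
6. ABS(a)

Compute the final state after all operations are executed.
{a: 4, c: 2, y: 8}

Step-by-step execution:
Initial: a=-4, c=8, y=8
After step 1 (SET(y, 2)): a=-4, c=8, y=2
After step 2 (SET(c, 2)): a=-4, c=2, y=2
After step 3 (NEG(a)): a=4, c=2, y=2
After step 4 (ADD(y, c)): a=4, c=2, y=4
After step 5 (SET(y, 8)): a=4, c=2, y=8
After step 6 (ABS(a)): a=4, c=2, y=8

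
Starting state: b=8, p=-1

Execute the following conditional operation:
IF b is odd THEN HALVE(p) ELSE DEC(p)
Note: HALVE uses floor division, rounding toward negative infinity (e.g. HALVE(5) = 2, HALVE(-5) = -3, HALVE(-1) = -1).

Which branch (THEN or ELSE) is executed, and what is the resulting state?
Branch: ELSE, Final state: b=8, p=-2

Evaluating condition: b is odd
Condition is False, so ELSE branch executes
After DEC(p): b=8, p=-2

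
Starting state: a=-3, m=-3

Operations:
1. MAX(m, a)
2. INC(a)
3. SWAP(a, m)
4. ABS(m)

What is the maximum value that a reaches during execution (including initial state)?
-2

Values of a at each step:
Initial: a = -3
After step 1: a = -3
After step 2: a = -2 ← maximum
After step 3: a = -3
After step 4: a = -3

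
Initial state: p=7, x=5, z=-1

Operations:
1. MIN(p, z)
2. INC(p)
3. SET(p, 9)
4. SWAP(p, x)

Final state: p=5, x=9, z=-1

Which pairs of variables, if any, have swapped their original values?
None

Comparing initial and final values:
z: -1 → -1
p: 7 → 5
x: 5 → 9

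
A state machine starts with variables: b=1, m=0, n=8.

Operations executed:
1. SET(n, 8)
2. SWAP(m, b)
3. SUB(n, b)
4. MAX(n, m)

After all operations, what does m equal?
m = 1

Tracing execution:
Step 1: SET(n, 8) → m = 0
Step 2: SWAP(m, b) → m = 1
Step 3: SUB(n, b) → m = 1
Step 4: MAX(n, m) → m = 1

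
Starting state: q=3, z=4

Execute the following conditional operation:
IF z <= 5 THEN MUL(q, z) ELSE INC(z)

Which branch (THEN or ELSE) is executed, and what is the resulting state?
Branch: THEN, Final state: q=12, z=4

Evaluating condition: z <= 5
z = 4
Condition is True, so THEN branch executes
After MUL(q, z): q=12, z=4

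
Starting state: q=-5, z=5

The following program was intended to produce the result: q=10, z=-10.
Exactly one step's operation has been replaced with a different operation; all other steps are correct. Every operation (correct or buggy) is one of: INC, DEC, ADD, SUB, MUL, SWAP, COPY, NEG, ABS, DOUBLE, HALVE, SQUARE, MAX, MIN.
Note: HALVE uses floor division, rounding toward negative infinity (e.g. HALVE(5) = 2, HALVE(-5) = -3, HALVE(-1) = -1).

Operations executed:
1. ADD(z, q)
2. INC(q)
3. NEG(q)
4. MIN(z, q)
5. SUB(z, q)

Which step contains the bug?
Step 2

Trace with buggy code:
Initial: q=-5, z=5
After step 1: q=-5, z=0
After step 2: q=-4, z=0
After step 3: q=4, z=0
After step 4: q=4, z=0
After step 5: q=4, z=-4
Actual final q=4, z=-4 ≠ expected q=10, z=-10.
Step 2 is the only position where a single-operation replacement can produce the expected result.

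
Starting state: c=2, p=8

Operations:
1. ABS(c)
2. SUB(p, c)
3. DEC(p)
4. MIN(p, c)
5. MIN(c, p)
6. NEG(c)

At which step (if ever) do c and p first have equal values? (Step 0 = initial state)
Step 4

c and p first become equal after step 4.

Comparing values at each step:
Initial: c=2, p=8
After step 1: c=2, p=8
After step 2: c=2, p=6
After step 3: c=2, p=5
After step 4: c=2, p=2 ← equal!
After step 5: c=2, p=2 ← equal!
After step 6: c=-2, p=2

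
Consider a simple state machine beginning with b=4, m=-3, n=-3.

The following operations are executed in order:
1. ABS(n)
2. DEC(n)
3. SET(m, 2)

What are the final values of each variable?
{b: 4, m: 2, n: 2}

Step-by-step execution:
Initial: b=4, m=-3, n=-3
After step 1 (ABS(n)): b=4, m=-3, n=3
After step 2 (DEC(n)): b=4, m=-3, n=2
After step 3 (SET(m, 2)): b=4, m=2, n=2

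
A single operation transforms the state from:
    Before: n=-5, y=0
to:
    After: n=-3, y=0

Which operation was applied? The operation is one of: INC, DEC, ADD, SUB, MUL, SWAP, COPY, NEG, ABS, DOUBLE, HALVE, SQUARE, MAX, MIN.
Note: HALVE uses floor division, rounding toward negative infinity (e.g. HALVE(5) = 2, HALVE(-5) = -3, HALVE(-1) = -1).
HALVE(n)

Analyzing the change:
Before: n=-5, y=0
After: n=-3, y=0
Variable n changed from -5 to -3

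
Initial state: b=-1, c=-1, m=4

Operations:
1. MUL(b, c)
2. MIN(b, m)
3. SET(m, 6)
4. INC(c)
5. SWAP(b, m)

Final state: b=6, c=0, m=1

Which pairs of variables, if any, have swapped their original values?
None

Comparing initial and final values:
c: -1 → 0
b: -1 → 6
m: 4 → 1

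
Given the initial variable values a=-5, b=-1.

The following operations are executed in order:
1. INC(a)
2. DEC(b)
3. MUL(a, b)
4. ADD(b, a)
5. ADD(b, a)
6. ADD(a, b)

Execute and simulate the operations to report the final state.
{a: 22, b: 14}

Step-by-step execution:
Initial: a=-5, b=-1
After step 1 (INC(a)): a=-4, b=-1
After step 2 (DEC(b)): a=-4, b=-2
After step 3 (MUL(a, b)): a=8, b=-2
After step 4 (ADD(b, a)): a=8, b=6
After step 5 (ADD(b, a)): a=8, b=14
After step 6 (ADD(a, b)): a=22, b=14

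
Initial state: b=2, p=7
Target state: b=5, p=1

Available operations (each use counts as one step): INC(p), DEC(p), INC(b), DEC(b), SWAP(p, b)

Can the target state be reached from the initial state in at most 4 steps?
Yes

Path (4 steps): DEC(p) → DEC(p) → DEC(b) → SWAP(p, b)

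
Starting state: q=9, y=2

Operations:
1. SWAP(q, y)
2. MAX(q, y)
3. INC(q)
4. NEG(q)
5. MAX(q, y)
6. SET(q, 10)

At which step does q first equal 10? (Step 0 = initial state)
Step 3

Tracing q:
Initial: q = 9
After step 1: q = 2
After step 2: q = 9
After step 3: q = 10 ← first occurrence
After step 4: q = -10
After step 5: q = 9
After step 6: q = 10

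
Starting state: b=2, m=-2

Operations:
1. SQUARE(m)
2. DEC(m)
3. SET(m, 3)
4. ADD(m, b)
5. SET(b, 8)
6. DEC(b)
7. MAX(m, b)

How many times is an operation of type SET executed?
2

Counting SET operations:
Step 3: SET(m, 3) ← SET
Step 5: SET(b, 8) ← SET
Total: 2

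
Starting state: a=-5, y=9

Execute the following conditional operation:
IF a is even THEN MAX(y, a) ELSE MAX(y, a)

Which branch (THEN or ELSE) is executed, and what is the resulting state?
Branch: ELSE, Final state: a=-5, y=9

Evaluating condition: a is even
Condition is False, so ELSE branch executes
After MAX(y, a): a=-5, y=9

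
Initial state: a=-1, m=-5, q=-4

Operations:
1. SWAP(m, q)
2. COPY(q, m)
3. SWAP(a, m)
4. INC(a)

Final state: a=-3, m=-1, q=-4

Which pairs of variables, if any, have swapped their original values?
None

Comparing initial and final values:
a: -1 → -3
q: -4 → -4
m: -5 → -1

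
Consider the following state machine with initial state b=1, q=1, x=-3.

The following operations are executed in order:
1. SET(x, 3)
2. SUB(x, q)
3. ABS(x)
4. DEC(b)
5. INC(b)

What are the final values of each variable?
{b: 1, q: 1, x: 2}

Step-by-step execution:
Initial: b=1, q=1, x=-3
After step 1 (SET(x, 3)): b=1, q=1, x=3
After step 2 (SUB(x, q)): b=1, q=1, x=2
After step 3 (ABS(x)): b=1, q=1, x=2
After step 4 (DEC(b)): b=0, q=1, x=2
After step 5 (INC(b)): b=1, q=1, x=2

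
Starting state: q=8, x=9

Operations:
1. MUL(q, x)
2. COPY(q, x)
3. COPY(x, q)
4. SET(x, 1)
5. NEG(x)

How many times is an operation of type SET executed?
1

Counting SET operations:
Step 4: SET(x, 1) ← SET
Total: 1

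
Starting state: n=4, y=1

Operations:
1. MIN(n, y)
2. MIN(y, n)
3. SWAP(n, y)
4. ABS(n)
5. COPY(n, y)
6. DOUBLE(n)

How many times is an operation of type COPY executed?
1

Counting COPY operations:
Step 5: COPY(n, y) ← COPY
Total: 1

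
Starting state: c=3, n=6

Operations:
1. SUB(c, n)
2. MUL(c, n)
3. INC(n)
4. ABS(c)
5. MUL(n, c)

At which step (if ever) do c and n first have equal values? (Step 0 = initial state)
Never

c and n never become equal during execution.

Comparing values at each step:
Initial: c=3, n=6
After step 1: c=-3, n=6
After step 2: c=-18, n=6
After step 3: c=-18, n=7
After step 4: c=18, n=7
After step 5: c=18, n=126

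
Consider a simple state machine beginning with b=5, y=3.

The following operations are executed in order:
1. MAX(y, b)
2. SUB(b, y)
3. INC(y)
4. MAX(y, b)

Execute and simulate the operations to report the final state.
{b: 0, y: 6}

Step-by-step execution:
Initial: b=5, y=3
After step 1 (MAX(y, b)): b=5, y=5
After step 2 (SUB(b, y)): b=0, y=5
After step 3 (INC(y)): b=0, y=6
After step 4 (MAX(y, b)): b=0, y=6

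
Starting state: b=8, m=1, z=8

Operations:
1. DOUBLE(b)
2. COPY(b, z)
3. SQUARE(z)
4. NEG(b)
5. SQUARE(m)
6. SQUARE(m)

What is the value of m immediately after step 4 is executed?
m = 1

Tracing m through execution:
Initial: m = 1
After step 1 (DOUBLE(b)): m = 1
After step 2 (COPY(b, z)): m = 1
After step 3 (SQUARE(z)): m = 1
After step 4 (NEG(b)): m = 1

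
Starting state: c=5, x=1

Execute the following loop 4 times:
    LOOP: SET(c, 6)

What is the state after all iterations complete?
c=6, x=1

Iteration trace:
Start: c=5, x=1
After iteration 1: c=6, x=1
After iteration 2: c=6, x=1
After iteration 3: c=6, x=1
After iteration 4: c=6, x=1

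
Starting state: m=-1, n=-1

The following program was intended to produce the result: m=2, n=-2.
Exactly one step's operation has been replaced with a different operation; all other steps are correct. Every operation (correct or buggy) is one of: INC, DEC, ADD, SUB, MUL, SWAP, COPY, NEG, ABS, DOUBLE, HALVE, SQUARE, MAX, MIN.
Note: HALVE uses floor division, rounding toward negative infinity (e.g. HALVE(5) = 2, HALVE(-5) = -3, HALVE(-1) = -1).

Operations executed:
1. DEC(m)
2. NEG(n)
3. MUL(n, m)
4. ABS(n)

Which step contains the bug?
Step 4

Trace with buggy code:
Initial: m=-1, n=-1
After step 1: m=-2, n=-1
After step 2: m=-2, n=1
After step 3: m=-2, n=-2
After step 4: m=-2, n=2
Actual final m=-2, n=2 ≠ expected m=2, n=-2.
Step 4 is the only position where a single-operation replacement can produce the expected result.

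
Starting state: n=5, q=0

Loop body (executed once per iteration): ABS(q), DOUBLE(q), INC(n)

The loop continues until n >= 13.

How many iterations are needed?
8

Tracing iterations:
Initial: n=5, q=0
After iteration 1: n=6, q=0
After iteration 2: n=7, q=0
After iteration 3: n=8, q=0
After iteration 4: n=9, q=0
After iteration 5: n=10, q=0
After iteration 6: n=11, q=0
After iteration 7: n=12, q=0
After iteration 8: n=13, q=0
n >= 13 now holds, so the loop exits after 8 iterations.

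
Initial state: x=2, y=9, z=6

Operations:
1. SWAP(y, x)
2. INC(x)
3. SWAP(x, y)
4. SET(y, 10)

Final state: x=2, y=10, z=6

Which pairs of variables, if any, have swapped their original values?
None

Comparing initial and final values:
z: 6 → 6
x: 2 → 2
y: 9 → 10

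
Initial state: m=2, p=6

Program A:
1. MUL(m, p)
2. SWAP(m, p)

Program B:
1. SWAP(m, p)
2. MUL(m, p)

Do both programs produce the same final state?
No

Program A final state: m=6, p=12
Program B final state: m=12, p=2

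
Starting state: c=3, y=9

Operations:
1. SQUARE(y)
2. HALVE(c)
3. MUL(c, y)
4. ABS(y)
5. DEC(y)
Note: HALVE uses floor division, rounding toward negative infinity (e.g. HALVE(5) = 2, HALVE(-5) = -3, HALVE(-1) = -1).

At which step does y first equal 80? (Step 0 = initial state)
Step 5

Tracing y:
Initial: y = 9
After step 1: y = 81
After step 2: y = 81
After step 3: y = 81
After step 4: y = 81
After step 5: y = 80 ← first occurrence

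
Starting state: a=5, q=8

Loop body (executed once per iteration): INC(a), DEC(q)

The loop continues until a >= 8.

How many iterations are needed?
3

Tracing iterations:
Initial: a=5, q=8
After iteration 1: a=6, q=7
After iteration 2: a=7, q=6
After iteration 3: a=8, q=5
a >= 8 now holds, so the loop exits after 3 iterations.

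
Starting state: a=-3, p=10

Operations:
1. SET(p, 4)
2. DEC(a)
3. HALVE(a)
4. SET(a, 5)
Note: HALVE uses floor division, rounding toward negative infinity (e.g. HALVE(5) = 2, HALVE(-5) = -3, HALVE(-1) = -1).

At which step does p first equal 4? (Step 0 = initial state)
Step 1

Tracing p:
Initial: p = 10
After step 1: p = 4 ← first occurrence
After step 2: p = 4
After step 3: p = 4
After step 4: p = 4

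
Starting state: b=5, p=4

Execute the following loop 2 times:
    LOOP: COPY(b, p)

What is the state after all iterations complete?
b=4, p=4

Iteration trace:
Start: b=5, p=4
After iteration 1: b=4, p=4
After iteration 2: b=4, p=4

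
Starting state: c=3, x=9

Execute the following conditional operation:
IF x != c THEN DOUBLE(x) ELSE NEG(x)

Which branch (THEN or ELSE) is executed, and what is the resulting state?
Branch: THEN, Final state: c=3, x=18

Evaluating condition: x != c
x = 9, c = 3
Condition is True, so THEN branch executes
After DOUBLE(x): c=3, x=18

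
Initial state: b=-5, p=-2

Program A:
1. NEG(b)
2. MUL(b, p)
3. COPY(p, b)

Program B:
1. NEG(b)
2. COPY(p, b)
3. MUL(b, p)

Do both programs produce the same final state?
No

Program A final state: b=-10, p=-10
Program B final state: b=25, p=5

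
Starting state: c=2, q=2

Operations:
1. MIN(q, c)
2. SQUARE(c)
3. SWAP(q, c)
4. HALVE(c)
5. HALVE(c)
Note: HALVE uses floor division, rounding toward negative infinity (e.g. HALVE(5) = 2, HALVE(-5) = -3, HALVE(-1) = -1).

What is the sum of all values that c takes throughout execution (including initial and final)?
11

Values of c at each step:
Initial: c = 2
After step 1: c = 2
After step 2: c = 4
After step 3: c = 2
After step 4: c = 1
After step 5: c = 0
Sum = 2 + 2 + 4 + 2 + 1 + 0 = 11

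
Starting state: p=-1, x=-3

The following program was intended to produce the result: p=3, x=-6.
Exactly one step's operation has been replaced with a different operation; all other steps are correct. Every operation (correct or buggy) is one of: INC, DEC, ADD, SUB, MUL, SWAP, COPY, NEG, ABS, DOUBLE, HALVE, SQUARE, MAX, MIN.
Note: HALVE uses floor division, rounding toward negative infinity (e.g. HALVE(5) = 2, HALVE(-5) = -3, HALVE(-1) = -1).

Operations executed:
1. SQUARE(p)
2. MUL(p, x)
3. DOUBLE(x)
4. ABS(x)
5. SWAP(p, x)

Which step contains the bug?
Step 3

Trace with buggy code:
Initial: p=-1, x=-3
After step 1: p=1, x=-3
After step 2: p=-3, x=-3
After step 3: p=-3, x=-6
After step 4: p=-3, x=6
After step 5: p=6, x=-3
Actual final p=6, x=-3 ≠ expected p=3, x=-6.
Step 3 is the only position where a single-operation replacement can produce the expected result.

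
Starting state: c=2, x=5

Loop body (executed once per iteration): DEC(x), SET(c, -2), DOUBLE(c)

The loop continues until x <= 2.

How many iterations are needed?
3

Tracing iterations:
Initial: c=2, x=5
After iteration 1: c=-4, x=4
After iteration 2: c=-4, x=3
After iteration 3: c=-4, x=2
x <= 2 now holds, so the loop exits after 3 iterations.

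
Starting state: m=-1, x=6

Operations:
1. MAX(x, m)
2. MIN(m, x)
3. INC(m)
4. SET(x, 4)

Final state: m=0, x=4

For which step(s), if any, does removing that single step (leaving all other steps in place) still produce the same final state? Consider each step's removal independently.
Step(s) 1, 2

Testing removal of each single step:
Without step 1: final = m=0, x=4 (same)
Without step 2: final = m=0, x=4 (same)
Without step 3: final = m=-1, x=4 (different)
Without step 4: final = m=0, x=6 (different)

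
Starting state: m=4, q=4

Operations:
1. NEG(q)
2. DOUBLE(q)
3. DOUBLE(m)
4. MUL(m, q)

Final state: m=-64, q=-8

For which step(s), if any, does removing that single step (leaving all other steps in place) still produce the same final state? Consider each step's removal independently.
None - removing any single step changes the final result

Testing removal of each single step:
Without step 1: final = m=64, q=8 (different)
Without step 2: final = m=-32, q=-4 (different)
Without step 3: final = m=-32, q=-8 (different)
Without step 4: final = m=8, q=-8 (different)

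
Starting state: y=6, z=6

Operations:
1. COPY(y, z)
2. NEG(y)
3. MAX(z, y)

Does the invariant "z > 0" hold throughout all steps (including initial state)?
Yes

The invariant holds at every step.

State at each step:
Initial: y=6, z=6
After step 1: y=6, z=6
After step 2: y=-6, z=6
After step 3: y=-6, z=6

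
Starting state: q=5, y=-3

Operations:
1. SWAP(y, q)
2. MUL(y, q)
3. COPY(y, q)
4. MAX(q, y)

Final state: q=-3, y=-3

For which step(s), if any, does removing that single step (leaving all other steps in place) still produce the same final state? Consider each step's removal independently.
Step(s) 2, 4

Testing removal of each single step:
Without step 1: final = q=5, y=5 (different)
Without step 2: final = q=-3, y=-3 (same)
Without step 3: final = q=-3, y=-15 (different)
Without step 4: final = q=-3, y=-3 (same)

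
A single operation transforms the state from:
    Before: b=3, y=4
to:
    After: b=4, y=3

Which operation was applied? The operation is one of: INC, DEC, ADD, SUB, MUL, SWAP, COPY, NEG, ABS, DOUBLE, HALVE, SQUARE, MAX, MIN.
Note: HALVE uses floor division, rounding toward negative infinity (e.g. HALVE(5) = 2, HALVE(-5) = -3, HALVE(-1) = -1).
SWAP(y, b)

Analyzing the change:
Before: b=3, y=4
After: b=4, y=3
Variable y changed from 4 to 3
Variable b changed from 3 to 4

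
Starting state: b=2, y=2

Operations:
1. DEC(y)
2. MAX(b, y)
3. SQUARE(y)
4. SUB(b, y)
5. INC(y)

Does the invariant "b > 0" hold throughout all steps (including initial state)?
Yes

The invariant holds at every step.

State at each step:
Initial: b=2, y=2
After step 1: b=2, y=1
After step 2: b=2, y=1
After step 3: b=2, y=1
After step 4: b=1, y=1
After step 5: b=1, y=2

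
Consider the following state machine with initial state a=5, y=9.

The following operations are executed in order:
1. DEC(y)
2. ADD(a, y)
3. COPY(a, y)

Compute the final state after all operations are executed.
{a: 8, y: 8}

Step-by-step execution:
Initial: a=5, y=9
After step 1 (DEC(y)): a=5, y=8
After step 2 (ADD(a, y)): a=13, y=8
After step 3 (COPY(a, y)): a=8, y=8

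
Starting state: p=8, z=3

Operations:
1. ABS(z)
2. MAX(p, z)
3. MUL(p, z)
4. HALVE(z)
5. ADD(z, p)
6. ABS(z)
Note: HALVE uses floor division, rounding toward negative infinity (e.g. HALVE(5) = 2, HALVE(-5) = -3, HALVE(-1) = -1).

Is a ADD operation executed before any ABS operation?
No

First ADD: step 5
First ABS: step 1
Since 5 > 1, ABS comes first.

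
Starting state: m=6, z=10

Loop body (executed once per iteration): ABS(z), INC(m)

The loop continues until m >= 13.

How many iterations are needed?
7

Tracing iterations:
Initial: m=6, z=10
After iteration 1: m=7, z=10
After iteration 2: m=8, z=10
After iteration 3: m=9, z=10
After iteration 4: m=10, z=10
After iteration 5: m=11, z=10
After iteration 6: m=12, z=10
After iteration 7: m=13, z=10
m >= 13 now holds, so the loop exits after 7 iterations.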